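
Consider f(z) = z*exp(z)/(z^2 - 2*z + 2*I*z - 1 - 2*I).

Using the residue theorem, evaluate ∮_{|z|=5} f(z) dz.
-pi*exp(-I) + pi*(1 + 2*I)*exp(2 - I)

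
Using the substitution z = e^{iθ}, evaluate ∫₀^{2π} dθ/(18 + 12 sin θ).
Call the integral J. The integrand is 2π-periodic and we integrate over a full period, so shifting θ does not change the value (θ → θ + π/2 turns sin θ into cos θ). Hence
  J = ∫₀^{2π} dθ/(18 + 12 cos θ).
Put z = e^{iθ}: then cos θ = (z + 1/z)/2, dθ = dz/(iz), and z runs once counterclockwise around |z| = 1:
  J = ∮_{|z|=1} 1/(18 + 12*(z + 1/z)/2) · dz/(iz) = (2/i) ∮_{|z|=1} dz/(12*z^2 + 36*z + 12).
The roots of 12*z^2 + 36*z + 12 are z = (-18 ± sqrt(18^2 - 12^2))/12, with sqrt(180) = 6*sqrt(5); their product is 1, so only z₊ = -3/2 + sqrt(5)/2 lies inside the unit circle (z₋ = -3/2 - sqrt(5)/2 lies outside).
z₊ is a simple zero of q(z) = 12*z^2 + 36*z + 12, so Res(1/q, z₊) = 1/q'(z₊) with q'(z) = 24*z + 36; and q'(z₊) = 12*(z₊ - z₋) = 12*sqrt(5).
Therefore J = (2/i) · 2πi · 1/(12*sqrt(5)) = 2*pi/(6*sqrt(5)) = sqrt(5)*pi/15

Final answer: sqrt(5)*pi/15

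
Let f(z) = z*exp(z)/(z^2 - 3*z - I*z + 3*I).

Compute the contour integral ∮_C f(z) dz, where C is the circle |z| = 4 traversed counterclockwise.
By the residue theorem, ∮_C f(z) dz = 2πi · (sum of the residues of f at the poles inside |z| = 4).

The denominator factors as (z - 3)*(z - I), so the singularities of f are simple poles at z = 3, z = I.
  |3|² = 9 < 16 = 4², so this pole is inside the contour.
  |I|² = 1 < 16 = 4², so this pole is inside the contour.

With P(z) = z*exp(z) and Q(z) = z^2 - 3*z - I*z + 3*I, each pole is simple, so Res(f, z₀) = P(z₀)/Q'(z₀) with Q'(z) = 2*z - 3 - I.
  Res(f, 3) = P(3)/Q'(3) = (3*exp(3))/(3 - I) = (9/10 + 3*I/10)*exp(3)
  Res(f, I) = P(I)/Q'(I) = (I*exp(I))/(-3 + I) = (1/10 - 3*I/10)*exp(I)

Sum of residues inside C: (1/10 - 3*I/10)*exp(I) + (9/10 + 3*I/10)*exp(3)
∮_C f(z) dz = 2πi · ((1/10 - 3*I/10)*exp(I) + (9/10 + 3*I/10)*exp(3)) = pi*(3/5 + I/5)*exp(I) + pi*(-3/5 + 9*I/5)*exp(3)

Final answer: pi*(3/5 + I/5)*exp(I) + pi*(-3/5 + 9*I/5)*exp(3)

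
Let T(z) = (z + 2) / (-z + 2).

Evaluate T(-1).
1/3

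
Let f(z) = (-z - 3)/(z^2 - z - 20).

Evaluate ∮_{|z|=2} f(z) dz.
0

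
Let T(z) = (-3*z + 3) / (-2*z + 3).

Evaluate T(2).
Substitute z = 2:
  numerator:   -3*(2) + 3 = -3
  denominator: -2*(2) + 3 = -1
T(2) = (-3)/(-1) = 3

Final answer: 3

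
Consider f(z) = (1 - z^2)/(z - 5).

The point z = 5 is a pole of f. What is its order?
1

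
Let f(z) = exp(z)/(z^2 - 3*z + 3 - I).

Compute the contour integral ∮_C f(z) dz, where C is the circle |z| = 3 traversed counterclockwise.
By the residue theorem, ∮_C f(z) dz = 2πi · (sum of the residues of f at the poles inside |z| = 3).

The denominator factors as (z - 2 - I)*(z - 1 + I), so the singularities of f are simple poles at z = 2 + I, z = 1 - I.
  |2 + I|² = 5 < 9 = 3², so this pole is inside the contour.
  |1 - I|² = 2 < 9 = 3², so this pole is inside the contour.

With P(z) = exp(z) and Q(z) = z^2 - 3*z + 3 - I, each pole is simple, so Res(f, z₀) = P(z₀)/Q'(z₀) with Q'(z) = 2*z - 3.
  Res(f, 2 + I) = P(2 + I)/Q'(2 + I) = (exp(2 + I))/(1 + 2*I) = (1/5 - 2*I/5)*exp(2 + I)
  Res(f, 1 - I) = P(1 - I)/Q'(1 - I) = (exp(1 - I))/(-1 - 2*I) = (-1/5 + 2*I/5)*exp(1 - I)

Sum of residues inside C: (1/5 - 2*I/5)*exp(2 + I) + (-1/5 + 2*I/5)*exp(1 - I)
∮_C f(z) dz = 2πi · ((1/5 - 2*I/5)*exp(2 + I) + (-1/5 + 2*I/5)*exp(1 - I)) = pi*(-4/5 - 2*I/5)*exp(1 - I) + pi*(4/5 + 2*I/5)*exp(2 + I)

Final answer: pi*(-4/5 - 2*I/5)*exp(1 - I) + pi*(4/5 + 2*I/5)*exp(2 + I)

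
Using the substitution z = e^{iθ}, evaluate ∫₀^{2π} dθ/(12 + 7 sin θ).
2*sqrt(95)*pi/95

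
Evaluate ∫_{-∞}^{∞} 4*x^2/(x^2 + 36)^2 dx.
Let f(z) = 4*z^2/(z^2 + 36)^2. The denominator has no real zeros and deg Q - deg P = 2 ≥ 2, so the integral of f over the upper semicircle |z| = R tends to 0 as R → ∞. Closing the contour in the upper half-plane,
  ∫_{-∞}^{∞} f(x) dx = 2πi · Σ Res(f, z_k)  over the poles with Im z_k > 0.

Zeros of the denominator: z^2 + 36 = 0 gives z = ±6*I.
Upper half-plane: z = 6*I (a pole of order 2).

Write f(z) = g(z)/(z - 6*I)^2 with g(z) = 4*z^2/(z + 6*I)^2. For a double pole, Res(f, z₀) = g'(z₀):
  g'(z) = 48*I*z/(z + 6*I)^3
  Res(f, 6*I) = g'(6*I) = -I/6

∫_{-∞}^{∞} f(x) dx = 2πi · (-I/6) = pi/3

Final answer: pi/3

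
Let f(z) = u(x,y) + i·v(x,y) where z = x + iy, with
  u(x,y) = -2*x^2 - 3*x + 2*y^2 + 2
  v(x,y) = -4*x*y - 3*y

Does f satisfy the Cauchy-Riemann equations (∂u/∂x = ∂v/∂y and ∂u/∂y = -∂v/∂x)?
∂u/∂x = -4*x - 3
∂v/∂y = -4*x - 3
∂u/∂y = 4*y
∂v/∂x = -4*y
∂u/∂x = ∂v/∂y and ∂u/∂y = -∂v/∂x hold identically; f is analytic.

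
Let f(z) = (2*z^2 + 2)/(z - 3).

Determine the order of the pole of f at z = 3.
Factor the denominator:
  z - 3 = (z - 3)

The numerator P(z) = 2*z^2 + 2 has P(3) = 20 ≠ 0, so no factor of (z - 3) cancels.
Near z = 3 we can therefore write f(z) = g(z)/(z - 3) with g analytic at 3 and g(3) ≠ 0 (g is just the numerator).

Hence z = 3 is a pole of order 1.

Final answer: 1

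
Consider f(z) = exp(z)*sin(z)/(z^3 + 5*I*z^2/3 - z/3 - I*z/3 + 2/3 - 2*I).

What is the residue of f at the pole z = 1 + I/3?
Write f(z) = P(z)/Q(z) with P(z) = exp(z)*sin(z) and Q(z) = z^3 + 5*I*z^2/3 - z/3 - I*z/3 + 2/3 - 2*I.
The denominator factors as Q(z) = (z + 1)*(z + 2*I)*(z - 1 - I/3), so z = 1 + I/3 is a simple zero of Q and P is analytic there; z = 1 + I/3 is therefore a simple pole and
  Res(f, z₀) = P(z₀)/Q'(z₀).

Q'(z) = 3*z^2 + 10*I*z/3 - 1/3 - I/3, so Q'(1 + I/3) = 11/9 + 5*I.
P(1 + I/3) = exp(1 + I/3)*sin(1 + I/3).

Res(f, 1 + I/3) = (exp(1 + I/3)*sin(1 + I/3))/(11/9 + 5*I) = (99/2146 - 405*I/2146)*exp(1 + I/3)*sin(1 + I/3)

Final answer: (99/2146 - 405*I/2146)*exp(1 + I/3)*sin(1 + I/3)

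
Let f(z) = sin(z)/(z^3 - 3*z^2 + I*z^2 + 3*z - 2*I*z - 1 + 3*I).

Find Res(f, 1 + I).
-sin(1 + I)/5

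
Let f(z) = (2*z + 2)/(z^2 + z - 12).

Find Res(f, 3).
Write f(z) = P(z)/Q(z) with P(z) = 2*z + 2 and Q(z) = z^2 + z - 12.
The denominator factors as Q(z) = (z + 4)*(z - 3), so z = 3 is a simple zero of Q and P is analytic there; z = 3 is therefore a simple pole and
  Res(f, z₀) = P(z₀)/Q'(z₀).

Q'(z) = 2*z + 1, so Q'(3) = 7.
P(3) = 8.

Res(f, 3) = (8)/(7) = 8/7

Final answer: 8/7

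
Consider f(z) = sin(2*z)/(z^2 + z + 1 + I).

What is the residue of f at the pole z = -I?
Write f(z) = P(z)/Q(z) with P(z) = sin(2*z) and Q(z) = z^2 + z + 1 + I.
The denominator factors as Q(z) = (z + 1 - I)*(z + I), so z = -I is a simple zero of Q and P is analytic there; z = -I is therefore a simple pole and
  Res(f, z₀) = P(z₀)/Q'(z₀).

Q'(z) = 2*z + 1, so Q'(-I) = 1 - 2*I.
P(-I) = -I*sinh(2).

Res(f, -I) = (-I*sinh(2))/(1 - 2*I) = (2/5 - I/5)*sinh(2)

Final answer: (2/5 - I/5)*sinh(2)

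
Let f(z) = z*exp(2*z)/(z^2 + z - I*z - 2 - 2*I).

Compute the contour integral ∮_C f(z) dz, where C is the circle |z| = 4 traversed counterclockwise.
By the residue theorem, ∮_C f(z) dz = 2πi · (sum of the residues of f at the poles inside |z| = 4).

The denominator factors as (z + 2)*(z - 1 - I), so the singularities of f are simple poles at z = -2, z = 1 + I.
  |-2|² = 4 < 16 = 4², so this pole is inside the contour.
  |1 + I|² = 2 < 16 = 4², so this pole is inside the contour.

With P(z) = z*exp(2*z) and Q(z) = z^2 + z - I*z - 2 - 2*I, each pole is simple, so Res(f, z₀) = P(z₀)/Q'(z₀) with Q'(z) = 2*z + 1 - I.
  Res(f, -2) = P(-2)/Q'(-2) = (-2*exp(-4))/(-3 - I) = (3/5 - I/5)*exp(-4)
  Res(f, 1 + I) = P(1 + I)/Q'(1 + I) = ((1 + I)*exp(2 + 2*I))/(3 + I) = (2/5 + I/5)*exp(2 + 2*I)

Sum of residues inside C: (3/5 - I/5)*exp(-4) + (2/5 + I/5)*exp(2 + 2*I)
∮_C f(z) dz = 2πi · ((3/5 - I/5)*exp(-4) + (2/5 + I/5)*exp(2 + 2*I)) = pi*(-2/5 + 4*I/5)*exp(2 + 2*I) + pi*(2/5 + 6*I/5)*exp(-4)

Final answer: pi*(-2/5 + 4*I/5)*exp(2 + 2*I) + pi*(2/5 + 6*I/5)*exp(-4)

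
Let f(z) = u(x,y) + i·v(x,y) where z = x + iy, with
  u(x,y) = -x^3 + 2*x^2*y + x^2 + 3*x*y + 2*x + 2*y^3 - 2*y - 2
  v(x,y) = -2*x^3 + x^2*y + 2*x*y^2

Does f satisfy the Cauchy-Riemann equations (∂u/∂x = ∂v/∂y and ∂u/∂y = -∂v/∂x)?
∂u/∂x = -3*x^2 + 4*x*y + 2*x + 3*y + 2
∂v/∂y = x^2 + 4*x*y
∂u/∂y = 2*x^2 + 3*x + 6*y^2 - 2
∂v/∂x = -6*x^2 + 2*x*y + 2*y^2
∂u/∂x ≠ ∂v/∂y and ∂u/∂y ≠ -∂v/∂x; the Cauchy-Riemann equations are not satisfied, so f is not analytic.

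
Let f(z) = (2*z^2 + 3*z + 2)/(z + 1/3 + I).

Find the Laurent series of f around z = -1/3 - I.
Put w = z - (-1/3 - I), i.e. z = w - 1/3 - I. The denominator is w, so it suffices to rewrite the numerator in powers of w.

P(z) = 2*z^2 + 3*z + 2
P(w - 1/3 - I) = -7/9 - 5*I/3 + (5/3 - 4*I)*w + 2*w^2

Dividing each term by w:
  f = (-7/9 - 5*I/3)/w + 5/3 - 4*I + 2*w

Substituting back w = z + 1/3 + I:
  f(z) = (-7/9 - 5*I/3)/(z + 1/3 + I) + 5/3 - 4*I + 2*(z + 1/3 + I)

The series is finite because the numerator is a polynomial; the negative powers form the principal part, and the coefficient of 1/(z + 1/3 + I) gives Res(f, -1/3 - I) = -7/9 - 5*I/3.

Final answer: (-7/9 - 5*I/3)/(z + 1/3 + I) + 5/3 - 4*I + 2*(z + 1/3 + I)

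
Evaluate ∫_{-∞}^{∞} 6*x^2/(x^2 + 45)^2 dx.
Let f(z) = 6*z^2/(z^2 + 45)^2. The denominator has no real zeros and deg Q - deg P = 2 ≥ 2, so the integral of f over the upper semicircle |z| = R tends to 0 as R → ∞. Closing the contour in the upper half-plane,
  ∫_{-∞}^{∞} f(x) dx = 2πi · Σ Res(f, z_k)  over the poles with Im z_k > 0.

Zeros of the denominator: z^2 + 45 = 0 gives z = ±3*sqrt(5)*I.
Upper half-plane: z = 3*sqrt(5)*I (a pole of order 2).

Write f(z) = g(z)/(z - 3*sqrt(5)*I)^2 with g(z) = 6*z^2/(z + 3*sqrt(5)*I)^2. For a double pole, Res(f, z₀) = g'(z₀):
  g'(z) = 36*sqrt(5)*I*z/(z + 3*sqrt(5)*I)^3
  Res(f, 3*sqrt(5)*I) = g'(3*sqrt(5)*I) = -sqrt(5)*I/10

∫_{-∞}^{∞} f(x) dx = 2πi · (-sqrt(5)*I/10) = sqrt(5)*pi/5

Final answer: sqrt(5)*pi/5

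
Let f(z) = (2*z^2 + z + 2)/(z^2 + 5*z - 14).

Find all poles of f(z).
The singularities of f are the zeros of the denominator. Factoring,
  z^2 + 5*z - 14 = (z - 2)*(z + 7)
so the candidates are z = 2, z = -7.

Check the numerator P(z) = 2*z^2 + z + 2 at each one:
  P(2) = 12 ≠ 0, so z = 2 is a (simple) pole.
  P(-7) = 93 ≠ 0, so z = -7 is a (simple) pole.

Poles of f: {-7, 2}

Final answer: {-7, 2}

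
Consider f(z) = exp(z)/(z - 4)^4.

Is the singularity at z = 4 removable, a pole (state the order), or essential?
pole of order 4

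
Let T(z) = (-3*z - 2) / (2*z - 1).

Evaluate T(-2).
Substitute z = -2:
  numerator:   -3*(-2) - 2 = 4
  denominator: 2*(-2) - 1 = -5
T(-2) = (4)/(-5) = -4/5

Final answer: -4/5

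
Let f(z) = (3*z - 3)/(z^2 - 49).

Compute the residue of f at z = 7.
Write f(z) = P(z)/Q(z) with P(z) = 3*z - 3 and Q(z) = z^2 - 49.
The denominator factors as Q(z) = (z - 7)*(z + 7), so z = 7 is a simple zero of Q and P is analytic there; z = 7 is therefore a simple pole and
  Res(f, z₀) = P(z₀)/Q'(z₀).

Q'(z) = 2*z, so Q'(7) = 14.
P(7) = 18.

Res(f, 7) = (18)/(14) = 9/7

Final answer: 9/7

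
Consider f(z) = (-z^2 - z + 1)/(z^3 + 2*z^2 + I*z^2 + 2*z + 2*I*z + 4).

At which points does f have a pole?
The singularities of f are the zeros of the denominator. Factoring,
  z^3 + 2*z^2 + I*z^2 + 2*z + 2*I*z + 4 = (z + 2*I)*(z - I)*(z + 2)
so the candidates are z = -2*I, z = I, z = -2.

Check the numerator P(z) = -z^2 - z + 1 at each one:
  P(-2*I) = 5 + 2*I ≠ 0, so z = -2*I is a (simple) pole.
  P(I) = 2 - I ≠ 0, so z = I is a (simple) pole.
  P(-2) = -1 ≠ 0, so z = -2 is a (simple) pole.

Poles of f: {-2, -2*I, I}

Final answer: {-2, -2*I, I}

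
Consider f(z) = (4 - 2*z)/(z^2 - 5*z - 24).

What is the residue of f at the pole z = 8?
Write f(z) = P(z)/Q(z) with P(z) = 4 - 2*z and Q(z) = z^2 - 5*z - 24.
The denominator factors as Q(z) = (z + 3)*(z - 8), so z = 8 is a simple zero of Q and P is analytic there; z = 8 is therefore a simple pole and
  Res(f, z₀) = P(z₀)/Q'(z₀).

Q'(z) = 2*z - 5, so Q'(8) = 11.
P(8) = -12.

Res(f, 8) = (-12)/(11) = -12/11

Final answer: -12/11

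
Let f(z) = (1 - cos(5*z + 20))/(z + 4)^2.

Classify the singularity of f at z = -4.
removable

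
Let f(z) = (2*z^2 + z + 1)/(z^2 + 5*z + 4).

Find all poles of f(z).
{-4, -1}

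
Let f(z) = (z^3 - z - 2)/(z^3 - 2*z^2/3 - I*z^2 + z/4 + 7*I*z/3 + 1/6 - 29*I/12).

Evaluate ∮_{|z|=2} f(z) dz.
By the residue theorem, ∮_C f(z) dz = 2πi · (sum of the residues of f at the poles inside |z| = 2).

The denominator factors as (z - 1 - I/2)*(z + 1 - 3*I/2)*(z - 2/3 + I), so the singularities of f are simple poles at z = 1 + I/2, z = -1 + 3*I/2, z = 2/3 - I.
  |1 + I/2|² = 5/4 < 4 = 2², so this pole is inside the contour.
  |-1 + 3*I/2|² = 13/4 < 4 = 2², so this pole is inside the contour.
  |2/3 - I|² = 13/9 < 4 = 2², so this pole is inside the contour.

With P(z) = z^3 - z - 2 and Q(z) = z^3 - 2*z^2/3 - I*z^2 + z/4 + 7*I*z/3 + 1/6 - 29*I/12, each pole is simple, so Res(f, z₀) = P(z₀)/Q'(z₀) with Q'(z) = 3*z^2 - 4*z/3 - 2*I*z + 1/4 + 7*I/3.
  Res(f, 1 + I/2) = P(1 + I/2)/Q'(1 + I/2) = (-11/4 + 7*I/8)/(13/6 + 8*I/3) = -261/850 + 1329*I/1700
  Res(f, -1 + 3*I/2) = P(-1 + 3*I/2)/Q'(-1 + 3*I/2) = (19/4 - 3*I/8)/(5/6 - 20*I/3) = 93/650 + 903*I/1300
  Res(f, 2/3 - I) = P(2/3 - I)/Q'(2/3 - I) = (-118/27 + 2*I/3)/(-155/36 - 5*I/3) = 13768/16575 - 2632*I/5525

Sum of residues inside C: 2/3 + I
∮_C f(z) dz = 2πi · (2/3 + I) = pi*(-2 + 4*I/3)

Final answer: pi*(-2 + 4*I/3)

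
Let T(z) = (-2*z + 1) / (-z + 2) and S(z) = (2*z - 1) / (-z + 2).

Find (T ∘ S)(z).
(T ∘ S)(z) = T(S(z)) = ((-2)*S(z) + (1))/((-1)*S(z) + (2)). Multiply numerator and denominator by -z + 2:
  numerator:   (-2)*(2*z - 1) + (1)*(-z + 2) = -5*z + 4
  denominator: (-1)*(2*z - 1) + (2)*(-z + 2) = -4*z + 5
(T ∘ S)(z) = (-5*z + 4)/(-4*z + 5) = (5*z - 4)/(4*z - 5)

Final answer: (5*z - 4)/(4*z - 5)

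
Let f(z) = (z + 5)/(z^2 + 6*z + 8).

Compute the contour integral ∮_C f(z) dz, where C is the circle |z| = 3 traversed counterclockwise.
By the residue theorem, ∮_C f(z) dz = 2πi · (sum of the residues of f at the poles inside |z| = 3).

The denominator factors as (z + 2)*(z + 4), so the singularities of f are simple poles at z = -2, z = -4.
  |-2|² = 4 < 9 = 3², so this pole is inside the contour.
  |-4|² = 16 > 9 = 3², so this pole is outside the contour.

With P(z) = z + 5 and Q(z) = z^2 + 6*z + 8, each pole is simple, so Res(f, z₀) = P(z₀)/Q'(z₀) with Q'(z) = 2*z + 6.
  Res(f, -2) = P(-2)/Q'(-2) = (3)/(2) = 3/2

∮_C f(z) dz = 2πi · (3/2) = 3*I*pi

Final answer: 3*I*pi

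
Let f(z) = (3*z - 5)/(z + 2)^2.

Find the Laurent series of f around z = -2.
Put w = z - (-2), i.e. z = w - 2. The denominator is w^2, so it suffices to rewrite the numerator in powers of w.

P(z) = 3*z - 5
P(w - 2) = -11 + 3*w

Dividing each term by w^2:
  f = -11/w^2 + 3/w

Substituting back w = z + 2:
  f(z) = -11/(z + 2)^2 + 3/(z + 2)

The series is finite because the numerator is a polynomial; the negative powers form the principal part, and the coefficient of 1/(z + 2) gives Res(f, -2) = 3.

Final answer: -11/(z + 2)^2 + 3/(z + 2)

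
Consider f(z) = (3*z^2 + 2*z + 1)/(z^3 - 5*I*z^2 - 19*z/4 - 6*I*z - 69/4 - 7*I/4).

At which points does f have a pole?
The singularities of f are the zeros of the denominator. Factoring,
  z^3 - 5*I*z^2 - 19*z/4 - 6*I*z - 69/4 - 7*I/4 = (z - 1/2 - 3*I)*(z - 1 - 3*I)*(z + 3/2 + I)
so the candidates are z = 1/2 + 3*I, z = 1 + 3*I, z = -3/2 - I.

Check the numerator P(z) = 3*z^2 + 2*z + 1 at each one:
  P(1/2 + 3*I) = -97/4 + 15*I ≠ 0, so z = 1/2 + 3*I is a (simple) pole.
  P(1 + 3*I) = -21 + 24*I ≠ 0, so z = 1 + 3*I is a (simple) pole.
  P(-3/2 - I) = 7/4 + 7*I ≠ 0, so z = -3/2 - I is a (simple) pole.

Poles of f: {-3/2 - I, 1/2 + 3*I, 1 + 3*I}

Final answer: {-3/2 - I, 1/2 + 3*I, 1 + 3*I}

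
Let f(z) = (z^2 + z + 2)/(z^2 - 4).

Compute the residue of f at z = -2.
Write f(z) = P(z)/Q(z) with P(z) = z^2 + z + 2 and Q(z) = z^2 - 4.
The denominator factors as Q(z) = (z - 2)*(z + 2), so z = -2 is a simple zero of Q and P is analytic there; z = -2 is therefore a simple pole and
  Res(f, z₀) = P(z₀)/Q'(z₀).

Q'(z) = 2*z, so Q'(-2) = -4.
P(-2) = 4.

Res(f, -2) = (4)/(-4) = -1

Final answer: -1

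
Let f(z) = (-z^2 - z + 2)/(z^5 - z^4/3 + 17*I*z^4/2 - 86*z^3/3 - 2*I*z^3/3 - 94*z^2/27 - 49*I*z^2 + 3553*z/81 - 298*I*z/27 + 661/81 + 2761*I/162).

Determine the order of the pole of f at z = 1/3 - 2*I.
Factor the denominator:
  z^5 - z^4/3 + 17*I*z^4/2 - 86*z^3/3 - 2*I*z^3/3 - 94*z^2/27 - 49*I*z^2 + 3553*z/81 - 298*I*z/27 + 661/81 + 2761*I/162 = (z - 1/3 + 2*I)^4*(z + 1 + I/2)

The numerator P(z) = -z^2 - z + 2 has P(1/3 - 2*I) = 50/9 + 10*I/3 ≠ 0, so no factor of (z - 1/3 + 2*I) cancels.
Near z = 1/3 - 2*I we can therefore write f(z) = g(z)/(z - 1/3 + 2*I)^4 with g analytic at 1/3 - 2*I and g(1/3 - 2*I) ≠ 0 (g is the numerator divided by the remaining denominator factors).

Hence z = 1/3 - 2*I is a pole of order 4.

Final answer: 4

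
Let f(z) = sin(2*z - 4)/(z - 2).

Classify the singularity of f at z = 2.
Let u = z - 2. The argument of sin is 2*z - 4 = 2u, so
  f = sin(2u)/u = ((2u) - (2u)^3/6 + ...)/u = 2 - (4/3)*u^2 + ...
The Laurent expansion about u = 0 has no negative powers; equivalently lim_{z→2} f(z) = 2 exists and is finite.
So the singularity is removable.

Final answer: removable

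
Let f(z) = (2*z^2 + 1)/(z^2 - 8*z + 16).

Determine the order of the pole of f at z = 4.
Factor the denominator:
  z^2 - 8*z + 16 = (z - 4)^2

The numerator P(z) = 2*z^2 + 1 has P(4) = 33 ≠ 0, so no factor of (z - 4) cancels.
Near z = 4 we can therefore write f(z) = g(z)/(z - 4)^2 with g analytic at 4 and g(4) ≠ 0 (g is just the numerator).

Hence z = 4 is a pole of order 2.

Final answer: 2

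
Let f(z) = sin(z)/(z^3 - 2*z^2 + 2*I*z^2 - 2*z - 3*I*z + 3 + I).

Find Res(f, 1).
(-3/10 - I/10)*sin(1)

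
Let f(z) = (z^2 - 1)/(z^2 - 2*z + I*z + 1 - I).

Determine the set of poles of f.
The singularities of f are the zeros of the denominator. Factoring,
  z^2 - 2*z + I*z + 1 - I = (z - 1 + I)*(z - 1)
so the candidates are z = 1 - I, z = 1.

Check the numerator P(z) = z^2 - 1 at each one:
  P(1 - I) = -1 - 2*I ≠ 0, so z = 1 - I is a (simple) pole.
  P(1) = 0, so the factor (z - 1) cancels and z = 1 is only a removable singularity, not a pole.

Poles of f: {1 - I}

Final answer: {1 - I}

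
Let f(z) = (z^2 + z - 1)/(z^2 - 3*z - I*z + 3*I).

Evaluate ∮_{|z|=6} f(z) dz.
By the residue theorem, ∮_C f(z) dz = 2πi · (sum of the residues of f at the poles inside |z| = 6).

The denominator factors as (z - 3)*(z - I), so the singularities of f are simple poles at z = 3, z = I.
  |3|² = 9 < 36 = 6², so this pole is inside the contour.
  |I|² = 1 < 36 = 6², so this pole is inside the contour.

With P(z) = z^2 + z - 1 and Q(z) = z^2 - 3*z - I*z + 3*I, each pole is simple, so Res(f, z₀) = P(z₀)/Q'(z₀) with Q'(z) = 2*z - 3 - I.
  Res(f, 3) = P(3)/Q'(3) = (11)/(3 - I) = 33/10 + 11*I/10
  Res(f, I) = P(I)/Q'(I) = (-2 + I)/(-3 + I) = 7/10 - I/10

Sum of residues inside C: 4 + I
∮_C f(z) dz = 2πi · (4 + I) = pi*(-2 + 8*I)

Final answer: pi*(-2 + 8*I)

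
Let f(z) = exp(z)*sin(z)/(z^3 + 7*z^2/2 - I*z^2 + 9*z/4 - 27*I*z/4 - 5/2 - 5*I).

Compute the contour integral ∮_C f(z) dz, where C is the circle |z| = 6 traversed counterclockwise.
By the residue theorem, ∮_C f(z) dz = 2πi · (sum of the residues of f at the poles inside |z| = 6).

The denominator factors as (z + 1 - I/2)*(z + 3 + I)*(z - 1/2 - 3*I/2), so the singularities of f are simple poles at z = -1 + I/2, z = -3 - I, z = 1/2 + 3*I/2.
  |-1 + I/2|² = 5/4 < 36 = 6², so this pole is inside the contour.
  |-3 - I|² = 10 < 36 = 6², so this pole is inside the contour.
  |1/2 + 3*I/2|² = 5/2 < 36 = 6², so this pole is inside the contour.

With P(z) = exp(z)*sin(z) and Q(z) = z^3 + 7*z^2/2 - I*z^2 + 9*z/4 - 27*I*z/4 - 5/2 - 5*I, each pole is simple, so Res(f, z₀) = P(z₀)/Q'(z₀) with Q'(z) = 3*z^2 + 7*z - 2*I*z + 9/4 - 27*I/4.
  Res(f, -1 + I/2) = P(-1 + I/2)/Q'(-1 + I/2) = (-exp(-1 + I/2)*sin(1 - I/2))/(-3/2 - 17*I/4) = (24/325 - 68*I/325)*exp(-1 + I/2)*sin(1 - I/2)
  Res(f, -3 - I) = P(-3 - I)/Q'(-3 - I) = (-exp(-3 - I)*sin(3 + I))/(13/4 + 41*I/4) = (-26/925 + 82*I/925)*exp(-3 - I)*sin(3 + I)
  Res(f, 1/2 + 3*I/2) = P(1/2 + 3*I/2)/Q'(1/2 + 3*I/2) = (exp(1/2 + 3*I/2)*sin(1/2 + 3*I/2))/(11/4 + 29*I/4) = (22/481 - 58*I/481)*exp(1/2 + 3*I/2)*sin(1/2 + 3*I/2)

Sum of residues inside C: (24/325 - 68*I/325)*exp(-1 + I/2)*sin(1 - I/2) + (-26/925 + 82*I/925)*exp(-3 - I)*sin(3 + I) + (22/481 - 58*I/481)*exp(1/2 + 3*I/2)*sin(1/2 + 3*I/2)
∮_C f(z) dz = 2πi · ((24/325 - 68*I/325)*exp(-1 + I/2)*sin(1 - I/2) + (-26/925 + 82*I/925)*exp(-3 - I)*sin(3 + I) + (22/481 - 58*I/481)*exp(1/2 + 3*I/2)*sin(1/2 + 3*I/2)) = pi*(-164/925 - 52*I/925)*exp(-3 - I)*sin(3 + I) + pi*(136/325 + 48*I/325)*exp(-1 + I/2)*sin(1 - I/2) + pi*(116/481 + 44*I/481)*exp(1/2 + 3*I/2)*sin(1/2 + 3*I/2)

Final answer: pi*(-164/925 - 52*I/925)*exp(-3 - I)*sin(3 + I) + pi*(136/325 + 48*I/325)*exp(-1 + I/2)*sin(1 - I/2) + pi*(116/481 + 44*I/481)*exp(1/2 + 3*I/2)*sin(1/2 + 3*I/2)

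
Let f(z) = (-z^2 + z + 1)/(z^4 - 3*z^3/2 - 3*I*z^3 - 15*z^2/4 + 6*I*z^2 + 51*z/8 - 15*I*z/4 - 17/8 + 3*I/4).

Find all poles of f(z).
The singularities of f are the zeros of the denominator. Factoring,
  z^4 - 3*z^3/2 - 3*I*z^3 - 15*z^2/4 + 6*I*z^2 + 51*z/8 - 15*I*z/4 - 17/8 + 3*I/4 = (z - 1)*(z + 3/2 - 2*I)*(z - 1/2)*(z - 3/2 - I)
so the candidates are z = 1, z = -3/2 + 2*I, z = 1/2, z = 3/2 + I.

Check the numerator P(z) = -z^2 + z + 1 at each one:
  P(1) = 1 ≠ 0, so z = 1 is a (simple) pole.
  P(-3/2 + 2*I) = 5/4 + 8*I ≠ 0, so z = -3/2 + 2*I is a (simple) pole.
  P(1/2) = 5/4 ≠ 0, so z = 1/2 is a (simple) pole.
  P(3/2 + I) = 5/4 - 2*I ≠ 0, so z = 3/2 + I is a (simple) pole.

Poles of f: {-3/2 + 2*I, 1/2, 1, 3/2 + I}

Final answer: {-3/2 + 2*I, 1/2, 1, 3/2 + I}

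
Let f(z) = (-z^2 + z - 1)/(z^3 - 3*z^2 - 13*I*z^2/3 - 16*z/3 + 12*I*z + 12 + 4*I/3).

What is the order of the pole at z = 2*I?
Factor the denominator:
  z^3 - 3*z^2 - 13*I*z^2/3 - 16*z/3 + 12*I*z + 12 + 4*I/3 = (z - 2*I)^2*(z - 3 - I/3)

The numerator P(z) = -z^2 + z - 1 has P(2*I) = 3 + 2*I ≠ 0, so no factor of (z - 2*I) cancels.
Near z = 2*I we can therefore write f(z) = g(z)/(z - 2*I)^2 with g analytic at 2*I and g(2*I) ≠ 0 (g is the numerator divided by the remaining denominator factors).

Hence z = 2*I is a pole of order 2.

Final answer: 2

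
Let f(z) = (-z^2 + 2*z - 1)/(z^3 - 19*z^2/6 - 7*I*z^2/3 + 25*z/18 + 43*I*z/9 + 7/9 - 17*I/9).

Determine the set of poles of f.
{2/3 + 2*I/3, 1 + 2*I/3, 3/2 + I}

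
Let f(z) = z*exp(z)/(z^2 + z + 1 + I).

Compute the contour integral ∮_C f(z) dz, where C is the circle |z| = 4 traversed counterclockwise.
By the residue theorem, ∮_C f(z) dz = 2πi · (sum of the residues of f at the poles inside |z| = 4).

The denominator factors as (z + I)*(z + 1 - I), so the singularities of f are simple poles at z = -I, z = -1 + I.
  |-I|² = 1 < 16 = 4², so this pole is inside the contour.
  |-1 + I|² = 2 < 16 = 4², so this pole is inside the contour.

With P(z) = z*exp(z) and Q(z) = z^2 + z + 1 + I, each pole is simple, so Res(f, z₀) = P(z₀)/Q'(z₀) with Q'(z) = 2*z + 1.
  Res(f, -I) = P(-I)/Q'(-I) = (-I*exp(-I))/(1 - 2*I) = (2/5 - I/5)*exp(-I)
  Res(f, -1 + I) = P(-1 + I)/Q'(-1 + I) = ((-1 + I)*exp(-1 + I))/(-1 + 2*I) = (3/5 + I/5)*exp(-1 + I)

Sum of residues inside C: (2/5 - I/5)*exp(-I) + (3/5 + I/5)*exp(-1 + I)
∮_C f(z) dz = 2πi · ((2/5 - I/5)*exp(-I) + (3/5 + I/5)*exp(-1 + I)) = pi*(2/5 + 4*I/5)*exp(-I) + pi*(-2/5 + 6*I/5)*exp(-1 + I)

Final answer: pi*(2/5 + 4*I/5)*exp(-I) + pi*(-2/5 + 6*I/5)*exp(-1 + I)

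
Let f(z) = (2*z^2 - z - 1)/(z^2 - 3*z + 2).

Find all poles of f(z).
{2}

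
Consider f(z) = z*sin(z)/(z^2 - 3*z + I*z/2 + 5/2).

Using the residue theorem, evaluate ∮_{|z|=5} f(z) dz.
By the residue theorem, ∮_C f(z) dz = 2πi · (sum of the residues of f at the poles inside |z| = 5).

The denominator factors as (z - 2 + I)*(z - 1 - I/2), so the singularities of f are simple poles at z = 2 - I, z = 1 + I/2.
  |2 - I|² = 5 < 25 = 5², so this pole is inside the contour.
  |1 + I/2|² = 5/4 < 25 = 5², so this pole is inside the contour.

With P(z) = z*sin(z) and Q(z) = z^2 - 3*z + I*z/2 + 5/2, each pole is simple, so Res(f, z₀) = P(z₀)/Q'(z₀) with Q'(z) = 2*z - 3 + I/2.
  Res(f, 2 - I) = P(2 - I)/Q'(2 - I) = ((2 - I)*sin(2 - I))/(1 - 3*I/2) = (14/13 + 8*I/13)*sin(2 - I)
  Res(f, 1 + I/2) = P(1 + I/2)/Q'(1 + I/2) = ((1 + I/2)*sin(1 + I/2))/(-1 + 3*I/2) = (-1/13 - 8*I/13)*sin(1 + I/2)

Sum of residues inside C: (-1/13 - 8*I/13)*sin(1 + I/2) + (14/13 + 8*I/13)*sin(2 - I)
∮_C f(z) dz = 2πi · ((-1/13 - 8*I/13)*sin(1 + I/2) + (14/13 + 8*I/13)*sin(2 - I)) = pi*(16/13 - 2*I/13)*sin(1 + I/2) + pi*(-16/13 + 28*I/13)*sin(2 - I)

Final answer: pi*(16/13 - 2*I/13)*sin(1 + I/2) + pi*(-16/13 + 28*I/13)*sin(2 - I)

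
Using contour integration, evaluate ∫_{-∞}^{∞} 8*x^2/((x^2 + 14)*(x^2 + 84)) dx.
Let f(z) = 8*z^2/((z^2 + 14)*(z^2 + 84)). The denominator has no real zeros and deg Q - deg P = 2 ≥ 2, so the integral of f over the upper semicircle |z| = R tends to 0 as R → ∞. Closing the contour in the upper half-plane,
  ∫_{-∞}^{∞} f(x) dx = 2πi · Σ Res(f, z_k)  over the poles with Im z_k > 0.

Zeros of the denominator: z^2 + 14 = 0 gives z = ±sqrt(14)*I; z^2 + 84 = 0 gives z = ±2*sqrt(21)*I.
Upper half-plane: z = sqrt(14)*I, z = 2*sqrt(21)*I (simple).

Each pole is a simple zero of Q(z) = z^4 + 98*z^2 + 1176, so Res(f, z₀) = P(z₀)/Q'(z₀) with P(z) = 8*z^2, Q'(z) = 4*z^3 + 196*z:
  Res(f, sqrt(14)*I) = (-112)/(140*sqrt(14)*I) = 2*sqrt(14)*I/35
  Res(f, 2*sqrt(21)*I) = (-672)/(-280*sqrt(21)*I) = -4*sqrt(21)*I/35

Sum of residues: 2*I*(-2*sqrt(21) + sqrt(14))/35
∫_{-∞}^{∞} f(x) dx = 2πi · (2*I*(-2*sqrt(21) + sqrt(14))/35) = 4*pi*(-sqrt(14) + 2*sqrt(21))/35

Final answer: 4*pi*(-sqrt(14) + 2*sqrt(21))/35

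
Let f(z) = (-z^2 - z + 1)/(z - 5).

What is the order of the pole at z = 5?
Factor the denominator:
  z - 5 = (z - 5)

The numerator P(z) = -z^2 - z + 1 has P(5) = -29 ≠ 0, so no factor of (z - 5) cancels.
Near z = 5 we can therefore write f(z) = g(z)/(z - 5) with g analytic at 5 and g(5) ≠ 0 (g is just the numerator).

Hence z = 5 is a pole of order 1.

Final answer: 1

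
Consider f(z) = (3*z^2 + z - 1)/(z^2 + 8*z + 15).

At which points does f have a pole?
The singularities of f are the zeros of the denominator. Factoring,
  z^2 + 8*z + 15 = (z + 5)*(z + 3)
so the candidates are z = -5, z = -3.

Check the numerator P(z) = 3*z^2 + z - 1 at each one:
  P(-5) = 69 ≠ 0, so z = -5 is a (simple) pole.
  P(-3) = 23 ≠ 0, so z = -3 is a (simple) pole.

Poles of f: {-5, -3}

Final answer: {-5, -3}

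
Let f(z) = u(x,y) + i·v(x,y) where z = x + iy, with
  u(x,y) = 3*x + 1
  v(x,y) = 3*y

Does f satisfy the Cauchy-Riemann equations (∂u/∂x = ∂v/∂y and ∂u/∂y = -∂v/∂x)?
∂u/∂x = 3
∂v/∂y = 3
∂u/∂y = 0
∂v/∂x = 0
∂u/∂x = ∂v/∂y and ∂u/∂y = -∂v/∂x hold identically; f is analytic.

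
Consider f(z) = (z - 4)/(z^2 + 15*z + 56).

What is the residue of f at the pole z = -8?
12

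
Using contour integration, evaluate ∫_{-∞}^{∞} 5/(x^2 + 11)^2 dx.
Let f(z) = 5/(z^2 + 11)^2. The denominator has no real zeros and deg Q - deg P = 4 ≥ 2, so the integral of f over the upper semicircle |z| = R tends to 0 as R → ∞. Closing the contour in the upper half-plane,
  ∫_{-∞}^{∞} f(x) dx = 2πi · Σ Res(f, z_k)  over the poles with Im z_k > 0.

Zeros of the denominator: z^2 + 11 = 0 gives z = ±sqrt(11)*I.
Upper half-plane: z = sqrt(11)*I (a pole of order 2).

Write f(z) = g(z)/(z - sqrt(11)*I)^2 with g(z) = 5/(z + sqrt(11)*I)^2. For a double pole, Res(f, z₀) = g'(z₀):
  g'(z) = -10/(z + sqrt(11)*I)^3
  Res(f, sqrt(11)*I) = g'(sqrt(11)*I) = -5*sqrt(11)*I/484

∫_{-∞}^{∞} f(x) dx = 2πi · (-5*sqrt(11)*I/484) = 5*sqrt(11)*pi/242

Final answer: 5*sqrt(11)*pi/242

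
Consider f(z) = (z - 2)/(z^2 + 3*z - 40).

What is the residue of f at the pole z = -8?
10/13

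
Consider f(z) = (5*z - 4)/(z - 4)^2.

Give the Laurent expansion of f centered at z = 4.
16/(z - 4)^2 + 5/(z - 4)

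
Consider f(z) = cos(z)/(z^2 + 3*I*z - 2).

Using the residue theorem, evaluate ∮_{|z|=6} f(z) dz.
By the residue theorem, ∮_C f(z) dz = 2πi · (sum of the residues of f at the poles inside |z| = 6).

The denominator factors as (z + I)*(z + 2*I), so the singularities of f are simple poles at z = -I, z = -2*I.
  |-I|² = 1 < 36 = 6², so this pole is inside the contour.
  |-2*I|² = 4 < 36 = 6², so this pole is inside the contour.

With P(z) = cos(z) and Q(z) = z^2 + 3*I*z - 2, each pole is simple, so Res(f, z₀) = P(z₀)/Q'(z₀) with Q'(z) = 2*z + 3*I.
  Res(f, -I) = P(-I)/Q'(-I) = (cosh(1))/(I) = -I*cosh(1)
  Res(f, -2*I) = P(-2*I)/Q'(-2*I) = (cosh(2))/(-I) = I*cosh(2)

Sum of residues inside C: -I*cosh(1) + I*cosh(2)
∮_C f(z) dz = 2πi · (-I*cosh(1) + I*cosh(2)) = -2*pi*cosh(2) + 2*pi*cosh(1)

Final answer: -2*pi*cosh(2) + 2*pi*cosh(1)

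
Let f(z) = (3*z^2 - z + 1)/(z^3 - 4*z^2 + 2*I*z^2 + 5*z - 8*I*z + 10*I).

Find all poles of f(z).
The singularities of f are the zeros of the denominator. Factoring,
  z^3 - 4*z^2 + 2*I*z^2 + 5*z - 8*I*z + 10*I = (z - 2 + I)*(z - 2 - I)*(z + 2*I)
so the candidates are z = 2 - I, z = 2 + I, z = -2*I.

Check the numerator P(z) = 3*z^2 - z + 1 at each one:
  P(2 - I) = 8 - 11*I ≠ 0, so z = 2 - I is a (simple) pole.
  P(2 + I) = 8 + 11*I ≠ 0, so z = 2 + I is a (simple) pole.
  P(-2*I) = -11 + 2*I ≠ 0, so z = -2*I is a (simple) pole.

Poles of f: {-2*I, 2 - I, 2 + I}

Final answer: {-2*I, 2 - I, 2 + I}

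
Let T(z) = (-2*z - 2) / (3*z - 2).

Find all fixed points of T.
T(z) = z means -2*z - 2 = z*(3*z - 2), i.e.
  3*z^2 + 2 = 0.
Discriminant: (0)^2 - 4*(3)*(2) = -24, so the roots are complex conjugates.
  z = (0 ± I*sqrt(24))/(2*(3))
Fixed points: {-sqrt(6)*I/3, sqrt(6)*I/3}

Final answer: {-sqrt(6)*I/3, sqrt(6)*I/3}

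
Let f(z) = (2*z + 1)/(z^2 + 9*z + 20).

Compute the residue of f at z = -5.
Write f(z) = P(z)/Q(z) with P(z) = 2*z + 1 and Q(z) = z^2 + 9*z + 20.
The denominator factors as Q(z) = (z + 4)*(z + 5), so z = -5 is a simple zero of Q and P is analytic there; z = -5 is therefore a simple pole and
  Res(f, z₀) = P(z₀)/Q'(z₀).

Q'(z) = 2*z + 9, so Q'(-5) = -1.
P(-5) = -9.

Res(f, -5) = (-9)/(-1) = 9

Final answer: 9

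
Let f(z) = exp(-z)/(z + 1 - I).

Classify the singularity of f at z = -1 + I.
Write f(z) = g(z)/(z + 1 - I) with g(z) = exp(-z).
g is entire and g(-1 + I) = exp(1 - I) ≠ 0, so no factor of (z + 1 - I) cancels: the Laurent expansion of f about z = -1 + I starts at the power -1, i.e. lim_{z→z₀} (z - z₀) f(z) = exp(1 - I) is finite and nonzero.
So z = -1 + I is a pole of order 1.

Final answer: pole of order 1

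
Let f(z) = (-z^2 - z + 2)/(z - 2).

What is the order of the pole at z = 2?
Factor the denominator:
  z - 2 = (z - 2)

The numerator P(z) = -z^2 - z + 2 has P(2) = -4 ≠ 0, so no factor of (z - 2) cancels.
Near z = 2 we can therefore write f(z) = g(z)/(z - 2) with g analytic at 2 and g(2) ≠ 0 (g is just the numerator).

Hence z = 2 is a pole of order 1.

Final answer: 1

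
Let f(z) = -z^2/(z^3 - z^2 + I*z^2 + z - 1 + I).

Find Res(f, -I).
Write f(z) = P(z)/Q(z) with P(z) = -z^2 and Q(z) = z^3 - z^2 + I*z^2 + z - 1 + I.
The denominator factors as Q(z) = (z - 1 + I)*(z + I)*(z - I), so z = -I is a simple zero of Q and P is analytic there; z = -I is therefore a simple pole and
  Res(f, z₀) = P(z₀)/Q'(z₀).

Q'(z) = 3*z^2 - 2*z + 2*I*z + 1, so Q'(-I) = 2*I.
P(-I) = 1.

Res(f, -I) = (1)/(2*I) = -I/2

Final answer: -I/2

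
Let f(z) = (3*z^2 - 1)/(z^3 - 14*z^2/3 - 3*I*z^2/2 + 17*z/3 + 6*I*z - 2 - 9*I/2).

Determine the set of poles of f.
{2/3 + 3*I/2, 1, 3}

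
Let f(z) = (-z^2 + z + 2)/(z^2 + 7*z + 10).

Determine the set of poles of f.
{-5, -2}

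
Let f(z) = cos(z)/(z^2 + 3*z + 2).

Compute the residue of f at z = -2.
Write f(z) = P(z)/Q(z) with P(z) = cos(z) and Q(z) = z^2 + 3*z + 2.
The denominator factors as Q(z) = (z + 2)*(z + 1), so z = -2 is a simple zero of Q and P is analytic there; z = -2 is therefore a simple pole and
  Res(f, z₀) = P(z₀)/Q'(z₀).

Q'(z) = 2*z + 3, so Q'(-2) = -1.
P(-2) = cos(2).

Res(f, -2) = (cos(2))/(-1) = -cos(2)

Final answer: -cos(2)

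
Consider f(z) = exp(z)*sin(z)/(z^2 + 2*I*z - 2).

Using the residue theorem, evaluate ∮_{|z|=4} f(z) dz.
By the residue theorem, ∮_C f(z) dz = 2πi · (sum of the residues of f at the poles inside |z| = 4).

The denominator factors as (z + 1 + I)*(z - 1 + I), so the singularities of f are simple poles at z = -1 - I, z = 1 - I.
  |-1 - I|² = 2 < 16 = 4², so this pole is inside the contour.
  |1 - I|² = 2 < 16 = 4², so this pole is inside the contour.

With P(z) = exp(z)*sin(z) and Q(z) = z^2 + 2*I*z - 2, each pole is simple, so Res(f, z₀) = P(z₀)/Q'(z₀) with Q'(z) = 2*z + 2*I.
  Res(f, -1 - I) = P(-1 - I)/Q'(-1 - I) = (-exp(-1 - I)*sin(1 + I))/(-2) = exp(-1 - I)*sin(1 + I)/2
  Res(f, 1 - I) = P(1 - I)/Q'(1 - I) = (exp(1 - I)*sin(1 - I))/(2) = exp(1 - I)*sin(1 - I)/2

Sum of residues inside C: exp(1 - I)*sin(1 - I)/2 + exp(-1 - I)*sin(1 + I)/2
∮_C f(z) dz = 2πi · (exp(1 - I)*sin(1 - I)/2 + exp(-1 - I)*sin(1 + I)/2) = I*pi*exp(-1 - I)*sin(1 + I) + I*pi*exp(1 - I)*sin(1 - I)

Final answer: I*pi*exp(-1 - I)*sin(1 + I) + I*pi*exp(1 - I)*sin(1 - I)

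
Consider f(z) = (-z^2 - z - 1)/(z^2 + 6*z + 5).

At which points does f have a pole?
{-5, -1}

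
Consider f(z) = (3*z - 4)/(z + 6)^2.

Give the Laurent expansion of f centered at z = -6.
Put w = z - (-6), i.e. z = w - 6. The denominator is w^2, so it suffices to rewrite the numerator in powers of w.

P(z) = 3*z - 4
P(w - 6) = -22 + 3*w

Dividing each term by w^2:
  f = -22/w^2 + 3/w

Substituting back w = z + 6:
  f(z) = -22/(z + 6)^2 + 3/(z + 6)

The series is finite because the numerator is a polynomial; the negative powers form the principal part, and the coefficient of 1/(z + 6) gives Res(f, -6) = 3.

Final answer: -22/(z + 6)^2 + 3/(z + 6)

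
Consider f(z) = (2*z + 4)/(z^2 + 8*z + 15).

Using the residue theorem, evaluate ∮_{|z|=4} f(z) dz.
By the residue theorem, ∮_C f(z) dz = 2πi · (sum of the residues of f at the poles inside |z| = 4).

The denominator factors as (z + 5)*(z + 3), so the singularities of f are simple poles at z = -5, z = -3.
  |-5|² = 25 > 16 = 4², so this pole is outside the contour.
  |-3|² = 9 < 16 = 4², so this pole is inside the contour.

With P(z) = 2*z + 4 and Q(z) = z^2 + 8*z + 15, each pole is simple, so Res(f, z₀) = P(z₀)/Q'(z₀) with Q'(z) = 2*z + 8.
  Res(f, -3) = P(-3)/Q'(-3) = (-2)/(2) = -1

∮_C f(z) dz = 2πi · (-1) = -2*I*pi

Final answer: -2*I*pi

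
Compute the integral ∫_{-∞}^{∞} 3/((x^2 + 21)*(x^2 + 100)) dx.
Let f(z) = 3/((z^2 + 21)*(z^2 + 100)). The denominator has no real zeros and deg Q - deg P = 4 ≥ 2, so the integral of f over the upper semicircle |z| = R tends to 0 as R → ∞. Closing the contour in the upper half-plane,
  ∫_{-∞}^{∞} f(x) dx = 2πi · Σ Res(f, z_k)  over the poles with Im z_k > 0.

Zeros of the denominator: z^2 + 100 = 0 gives z = ±10*I; z^2 + 21 = 0 gives z = ±sqrt(21)*I.
Upper half-plane: z = 10*I, z = sqrt(21)*I (simple).

Each pole is a simple zero of Q(z) = z^4 + 121*z^2 + 2100, so Res(f, z₀) = P(z₀)/Q'(z₀) with P(z) = 3, Q'(z) = 4*z^3 + 242*z:
  Res(f, 10*I) = (3)/(-1580*I) = 3*I/1580
  Res(f, sqrt(21)*I) = (3)/(158*sqrt(21)*I) = -sqrt(21)*I/1106

Sum of residues: I*(21 - 10*sqrt(21))/11060
∫_{-∞}^{∞} f(x) dx = 2πi · (I*(21 - 10*sqrt(21))/11060) = pi*(-21 + 10*sqrt(21))/5530

Final answer: pi*(-21 + 10*sqrt(21))/5530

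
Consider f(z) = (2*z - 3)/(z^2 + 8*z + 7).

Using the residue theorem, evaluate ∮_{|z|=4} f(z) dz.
By the residue theorem, ∮_C f(z) dz = 2πi · (sum of the residues of f at the poles inside |z| = 4).

The denominator factors as (z + 7)*(z + 1), so the singularities of f are simple poles at z = -7, z = -1.
  |-7|² = 49 > 16 = 4², so this pole is outside the contour.
  |-1|² = 1 < 16 = 4², so this pole is inside the contour.

With P(z) = 2*z - 3 and Q(z) = z^2 + 8*z + 7, each pole is simple, so Res(f, z₀) = P(z₀)/Q'(z₀) with Q'(z) = 2*z + 8.
  Res(f, -1) = P(-1)/Q'(-1) = (-5)/(6) = -5/6

∮_C f(z) dz = 2πi · (-5/6) = -5*I*pi/3

Final answer: -5*I*pi/3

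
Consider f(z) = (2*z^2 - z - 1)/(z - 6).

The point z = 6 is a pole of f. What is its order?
Factor the denominator:
  z - 6 = (z - 6)

The numerator P(z) = 2*z^2 - z - 1 has P(6) = 65 ≠ 0, so no factor of (z - 6) cancels.
Near z = 6 we can therefore write f(z) = g(z)/(z - 6) with g analytic at 6 and g(6) ≠ 0 (g is just the numerator).

Hence z = 6 is a pole of order 1.

Final answer: 1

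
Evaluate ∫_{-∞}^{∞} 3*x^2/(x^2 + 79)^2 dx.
Let f(z) = 3*z^2/(z^2 + 79)^2. The denominator has no real zeros and deg Q - deg P = 2 ≥ 2, so the integral of f over the upper semicircle |z| = R tends to 0 as R → ∞. Closing the contour in the upper half-plane,
  ∫_{-∞}^{∞} f(x) dx = 2πi · Σ Res(f, z_k)  over the poles with Im z_k > 0.

Zeros of the denominator: z^2 + 79 = 0 gives z = ±sqrt(79)*I.
Upper half-plane: z = sqrt(79)*I (a pole of order 2).

Write f(z) = g(z)/(z - sqrt(79)*I)^2 with g(z) = 3*z^2/(z + sqrt(79)*I)^2. For a double pole, Res(f, z₀) = g'(z₀):
  g'(z) = 6*sqrt(79)*I*z/(z + sqrt(79)*I)^3
  Res(f, sqrt(79)*I) = g'(sqrt(79)*I) = -3*sqrt(79)*I/316

∫_{-∞}^{∞} f(x) dx = 2πi · (-3*sqrt(79)*I/316) = 3*sqrt(79)*pi/158

Final answer: 3*sqrt(79)*pi/158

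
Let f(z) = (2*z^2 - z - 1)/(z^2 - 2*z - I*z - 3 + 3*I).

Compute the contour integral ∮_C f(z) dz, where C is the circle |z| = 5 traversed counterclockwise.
By the residue theorem, ∮_C f(z) dz = 2πi · (sum of the residues of f at the poles inside |z| = 5).

The denominator factors as (z + 1 - I)*(z - 3), so the singularities of f are simple poles at z = -1 + I, z = 3.
  |-1 + I|² = 2 < 25 = 5², so this pole is inside the contour.
  |3|² = 9 < 25 = 5², so this pole is inside the contour.

With P(z) = 2*z^2 - z - 1 and Q(z) = z^2 - 2*z - I*z - 3 + 3*I, each pole is simple, so Res(f, z₀) = P(z₀)/Q'(z₀) with Q'(z) = 2*z - 2 - I.
  Res(f, -1 + I) = P(-1 + I)/Q'(-1 + I) = (-5*I)/(-4 + I) = -5/17 + 20*I/17
  Res(f, 3) = P(3)/Q'(3) = (14)/(4 - I) = 56/17 + 14*I/17

Sum of residues inside C: 3 + 2*I
∮_C f(z) dz = 2πi · (3 + 2*I) = pi*(-4 + 6*I)

Final answer: pi*(-4 + 6*I)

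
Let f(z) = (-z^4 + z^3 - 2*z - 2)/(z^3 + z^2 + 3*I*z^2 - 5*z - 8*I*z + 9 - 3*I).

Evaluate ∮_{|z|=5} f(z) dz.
pi*(34 + 4*I)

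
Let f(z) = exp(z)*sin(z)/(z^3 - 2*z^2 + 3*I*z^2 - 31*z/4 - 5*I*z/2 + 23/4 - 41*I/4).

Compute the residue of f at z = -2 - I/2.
Write f(z) = P(z)/Q(z) with P(z) = exp(z)*sin(z) and Q(z) = z^3 - 2*z^2 + 3*I*z^2 - 31*z/4 - 5*I*z/2 + 23/4 - 41*I/4.
The denominator factors as Q(z) = (z - 3 + I)*(z + 2 + I/2)*(z - 1 + 3*I/2), so z = -2 - I/2 is a simple zero of Q and P is analytic there; z = -2 - I/2 is therefore a simple pole and
  Res(f, z₀) = P(z₀)/Q'(z₀).

Q'(z) = 3*z^2 - 4*z + 6*I*z - 31/4 - 5*I/2, so Q'(-2 - I/2) = 29/2 - 13*I/2.
P(-2 - I/2) = -exp(-2 - I/2)*sin(2 + I/2).

Res(f, -2 - I/2) = (-exp(-2 - I/2)*sin(2 + I/2))/(29/2 - 13*I/2) = (-29/505 - 13*I/505)*exp(-2 - I/2)*sin(2 + I/2)

Final answer: (-29/505 - 13*I/505)*exp(-2 - I/2)*sin(2 + I/2)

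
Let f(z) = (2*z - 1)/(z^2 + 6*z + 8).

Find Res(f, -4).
Write f(z) = P(z)/Q(z) with P(z) = 2*z - 1 and Q(z) = z^2 + 6*z + 8.
The denominator factors as Q(z) = (z + 4)*(z + 2), so z = -4 is a simple zero of Q and P is analytic there; z = -4 is therefore a simple pole and
  Res(f, z₀) = P(z₀)/Q'(z₀).

Q'(z) = 2*z + 6, so Q'(-4) = -2.
P(-4) = -9.

Res(f, -4) = (-9)/(-2) = 9/2

Final answer: 9/2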